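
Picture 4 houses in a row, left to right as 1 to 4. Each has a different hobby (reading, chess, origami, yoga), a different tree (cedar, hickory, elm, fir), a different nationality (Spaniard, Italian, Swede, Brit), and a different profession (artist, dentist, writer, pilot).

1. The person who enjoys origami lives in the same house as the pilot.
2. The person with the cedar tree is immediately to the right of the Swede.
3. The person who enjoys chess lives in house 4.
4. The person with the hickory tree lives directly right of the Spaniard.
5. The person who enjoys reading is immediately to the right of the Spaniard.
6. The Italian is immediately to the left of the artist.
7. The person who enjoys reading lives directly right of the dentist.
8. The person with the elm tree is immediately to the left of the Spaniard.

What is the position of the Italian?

Clue 3: the person who enjoys chess is in house 4.
The only nationality still possible for house 4 is Brit.
From clue 5, the person who enjoys reading must be in house 3.
By clue 5, the Spaniard is in house 2.
Clue 7: the dentist is in house 2.
Clue 8 places the person with the elm tree in house 1.
By clue 1, the person who enjoys origami is in house 1.
From clue 1, the pilot must be in house 1.
The person with the hickory tree is in house 3 (clue 4).
From clue 6, the Italian must be in house 3.
Clue 6: the artist is in house 4.
That leaves yoga as the hobby for house 2.
The only nationality still possible for house 1 is Swede.
The only profession still possible for house 3 is writer.
By clue 2, the person with the cedar tree is in house 2.
House 4 tree: only fir fits.
So: house 1 = origami/elm/Swede/pilot, house 2 = yoga/cedar/Spaniard/dentist, house 3 = reading/hickory/Italian/writer, house 4 = chess/fir/Brit/artist.

3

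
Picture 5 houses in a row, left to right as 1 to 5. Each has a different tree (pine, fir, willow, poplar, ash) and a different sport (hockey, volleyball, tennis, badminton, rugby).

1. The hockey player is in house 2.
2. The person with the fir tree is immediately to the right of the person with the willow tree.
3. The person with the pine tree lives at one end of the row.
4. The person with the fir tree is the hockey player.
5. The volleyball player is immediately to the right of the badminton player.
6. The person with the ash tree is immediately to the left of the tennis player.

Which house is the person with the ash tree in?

4

The hockey player is in house 2 (clue 1).
From clue 4, the person with the fir tree must be in house 2.
By clue 2, the person with the willow tree is in house 1.
So house 1 gets rugby for sport.
House 3's sport must be badminton (nothing else left).
From clue 5, the volleyball player must be in house 4.
So house 5 gets pine for tree.
House 5's sport must be tennis (nothing else left).
Clue 6 places the person with the ash tree in house 4.
The only tree still possible for house 3 is poplar.
So: house 1 = willow/rugby, house 2 = fir/hockey, house 3 = poplar/badminton, house 4 = ash/volleyball, house 5 = pine/tennis.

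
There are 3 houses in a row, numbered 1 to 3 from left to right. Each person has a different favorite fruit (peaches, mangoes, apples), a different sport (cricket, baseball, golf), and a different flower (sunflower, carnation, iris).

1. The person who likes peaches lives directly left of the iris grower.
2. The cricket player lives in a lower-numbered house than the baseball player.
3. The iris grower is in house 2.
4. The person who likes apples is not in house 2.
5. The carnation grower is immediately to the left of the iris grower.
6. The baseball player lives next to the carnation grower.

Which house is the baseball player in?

By clue 3, the iris grower is in house 2.
The carnation grower is in house 1 (clue 5).
The baseball player is in house 2 (clue 6).
The only sport still possible for house 3 is golf.
That leaves sunflower as the flower for house 3.
From clue 1, the person who likes peaches must be in house 1.
So house 2 gets mangoes for favorite fruit.
That leaves apples as the favorite fruit for house 3.
House 1 sport: only cricket fits.
So: house 1 = peaches/cricket/carnation, house 2 = mangoes/baseball/iris, house 3 = apples/golf/sunflower.

2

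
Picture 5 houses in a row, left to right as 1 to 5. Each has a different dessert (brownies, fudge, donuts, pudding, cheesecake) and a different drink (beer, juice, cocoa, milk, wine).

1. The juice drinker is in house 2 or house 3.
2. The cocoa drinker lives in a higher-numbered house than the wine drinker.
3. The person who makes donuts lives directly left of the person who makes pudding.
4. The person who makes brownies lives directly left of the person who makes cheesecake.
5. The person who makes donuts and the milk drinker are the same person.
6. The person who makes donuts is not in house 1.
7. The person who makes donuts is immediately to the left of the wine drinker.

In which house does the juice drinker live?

House 1 drink: only beer fits.
The only drink still possible for house 5 is cocoa.
The only drink still possible for house 4 is wine.
Clue 7 places the person who makes donuts in house 3.
So house 4 gets pudding for dessert.
From clue 4, the person who makes brownies must be in house 1.
From clue 4, the person who makes cheesecake must be in house 2.
Clue 5: the milk drinker is in house 3.
The only dessert still possible for house 5 is fudge.
House 2 drink: only juice fits.
So: house 1 = brownies/beer, house 2 = cheesecake/juice, house 3 = donuts/milk, house 4 = pudding/wine, house 5 = fudge/cocoa.

2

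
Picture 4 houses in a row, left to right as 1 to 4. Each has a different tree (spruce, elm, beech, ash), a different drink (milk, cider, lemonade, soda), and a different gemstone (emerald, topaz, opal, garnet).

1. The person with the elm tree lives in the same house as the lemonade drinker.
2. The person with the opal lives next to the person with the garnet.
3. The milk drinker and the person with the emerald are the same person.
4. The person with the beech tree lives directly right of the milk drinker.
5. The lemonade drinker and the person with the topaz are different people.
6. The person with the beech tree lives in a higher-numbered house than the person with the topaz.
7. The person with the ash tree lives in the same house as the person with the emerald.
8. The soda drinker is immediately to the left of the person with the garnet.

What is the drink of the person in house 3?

soda

The person with the ash tree is narrowed to house 1 or 2 or 3; consider each.
Placing it in house 1 and house 3 leads to a contradiction, so it's in house 2.
Clue 7 places the person with the emerald in house 2.
By clue 3, the milk drinker is in house 2.
Clue 4 places the person with the beech tree in house 3.
The person with the topaz is in house 1 (clue 6).
That leaves soda as the drink for house 3.
By clue 5, the lemonade drinker is in house 4.
By clue 8, the person with the garnet is in house 4.
The only drink still possible for house 1 is cider.
The only gemstone still possible for house 3 is opal.
The person with the elm tree is in house 4 (clue 1).
House 1's tree must be spruce (nothing else left).
So: house 1 = spruce/cider/topaz, house 2 = ash/milk/emerald, house 3 = beech/soda/opal, house 4 = elm/lemonade/garnet.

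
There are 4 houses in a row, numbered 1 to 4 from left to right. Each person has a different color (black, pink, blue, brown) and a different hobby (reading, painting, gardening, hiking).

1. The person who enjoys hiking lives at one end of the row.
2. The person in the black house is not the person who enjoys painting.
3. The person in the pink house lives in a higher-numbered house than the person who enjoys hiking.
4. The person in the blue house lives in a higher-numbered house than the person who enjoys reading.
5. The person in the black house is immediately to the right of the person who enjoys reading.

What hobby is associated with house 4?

By clue 3, the person who enjoys hiking is in house 1.
The only color still possible for house 1 is brown.
House 2's color must be pink (nothing else left).
The person in the black house is narrowed to house 3 or 4; consider each.
Placing it in house 4 leads to a contradiction, so it's in house 3.
The person who enjoys reading is in house 2 (clue 5).
House 4's color must be blue (nothing else left).
The only hobby still possible for house 3 is gardening.
House 4 hobby: only painting fits.
So: house 1 = brown/hiking, house 2 = pink/reading, house 3 = black/gardening, house 4 = blue/painting.

painting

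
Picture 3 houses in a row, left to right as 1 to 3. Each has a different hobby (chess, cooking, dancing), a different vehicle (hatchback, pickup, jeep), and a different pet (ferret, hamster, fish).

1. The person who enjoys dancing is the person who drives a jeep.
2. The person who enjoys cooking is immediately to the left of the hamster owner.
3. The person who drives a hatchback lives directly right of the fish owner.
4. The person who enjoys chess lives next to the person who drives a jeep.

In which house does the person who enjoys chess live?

2

The person who enjoys cooking is narrowed to house 1 or 2; consider each.
Placing it in house 2 leads to a contradiction, so it's in house 1.
Clue 2: the hamster owner is in house 2.
House 1's pet must be fish (nothing else left).
House 3's pet must be ferret (nothing else left).
By clue 3, the person who drives a hatchback is in house 2.
So house 1 gets pickup for vehicle.
House 3 vehicle: only jeep fits.
The person who enjoys dancing is in house 3 (clue 1).
From clue 4, the person who enjoys chess must be in house 2.
So: house 1 = cooking/pickup/fish, house 2 = chess/hatchback/hamster, house 3 = dancing/jeep/ferret.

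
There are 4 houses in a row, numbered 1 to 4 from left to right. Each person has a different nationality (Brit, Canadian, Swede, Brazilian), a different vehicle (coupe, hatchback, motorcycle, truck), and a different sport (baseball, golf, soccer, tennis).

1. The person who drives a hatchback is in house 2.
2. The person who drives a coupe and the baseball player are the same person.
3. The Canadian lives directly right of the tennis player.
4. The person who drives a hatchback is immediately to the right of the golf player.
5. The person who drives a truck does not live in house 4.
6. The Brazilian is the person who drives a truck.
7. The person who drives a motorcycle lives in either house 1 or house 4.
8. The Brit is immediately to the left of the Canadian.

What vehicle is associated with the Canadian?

By clue 1, the person who drives a hatchback is in house 2.
Clue 4: the golf player is in house 1.
The Brazilian is narrowed to house 1 or 3; consider each.
Placing it in house 3 leads to a contradiction, so it's in house 1.
From clue 6, the person who drives a truck must be in house 1.
House 3 vehicle: only coupe fits.
House 4 vehicle: only motorcycle fits.
Clue 2: the baseball player is in house 3.
So house 2 gets tennis for sport.
That leaves soccer as the sport for house 4.
Clue 3: the Canadian is in house 3.
The Brit is in house 2 (clue 8).
House 4 nationality: only Swede fits.
So: house 1 = Brazilian/truck/golf, house 2 = Brit/hatchback/tennis, house 3 = Canadian/coupe/baseball, house 4 = Swede/motorcycle/soccer.

coupe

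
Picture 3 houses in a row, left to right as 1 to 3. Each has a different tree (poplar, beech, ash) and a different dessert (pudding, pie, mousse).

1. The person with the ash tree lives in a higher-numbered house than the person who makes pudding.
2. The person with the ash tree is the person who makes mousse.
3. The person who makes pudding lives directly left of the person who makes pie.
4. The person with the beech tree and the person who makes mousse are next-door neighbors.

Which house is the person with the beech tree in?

2

So house 1 gets pudding for dessert.
Clue 3: the person who makes pie is in house 2.
House 3 dessert: only mousse fits.
From clue 2, the person with the ash tree must be in house 3.
The person with the beech tree is in house 2 (clue 4).
House 1's tree must be poplar (nothing else left).
So: house 1 = poplar/pudding, house 2 = beech/pie, house 3 = ash/mousse.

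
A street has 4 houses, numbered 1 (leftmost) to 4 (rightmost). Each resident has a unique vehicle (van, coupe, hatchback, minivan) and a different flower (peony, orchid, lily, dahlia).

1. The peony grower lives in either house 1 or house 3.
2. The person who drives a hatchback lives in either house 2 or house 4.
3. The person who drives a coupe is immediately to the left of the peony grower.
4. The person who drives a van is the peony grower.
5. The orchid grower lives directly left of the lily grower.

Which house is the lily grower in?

Clue 3 places the person who drives a coupe in house 2.
By clue 3, the peony grower is in house 3.
By clue 4, the person who drives a van is in house 3.
That leaves minivan as the vehicle for house 1.
House 4 vehicle: only hatchback fits.
The orchid grower is in house 1 (clue 5).
By clue 5, the lily grower is in house 2.
House 4's flower must be dahlia (nothing else left).
So: house 1 = minivan/orchid, house 2 = coupe/lily, house 3 = van/peony, house 4 = hatchback/dahlia.

2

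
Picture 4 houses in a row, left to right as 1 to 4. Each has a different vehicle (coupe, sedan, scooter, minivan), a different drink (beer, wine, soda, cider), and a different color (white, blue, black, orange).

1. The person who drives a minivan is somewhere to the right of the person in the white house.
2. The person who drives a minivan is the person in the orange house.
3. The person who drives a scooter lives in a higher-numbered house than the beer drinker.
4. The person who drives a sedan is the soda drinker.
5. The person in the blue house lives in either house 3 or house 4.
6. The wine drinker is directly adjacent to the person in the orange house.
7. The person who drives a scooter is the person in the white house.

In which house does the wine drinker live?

2

That leaves black as the color for house 1.
That leaves white as the color for house 2.
From clue 7, the person who drives a scooter must be in house 2.
The beer drinker is in house 1 (clue 3).
So house 1 gets coupe for vehicle.
The person who drives a minivan is narrowed to house 3 or 4; consider each.
Placing it in house 4 leads to a contradiction, so it's in house 3.
From clue 2, the person in the orange house must be in house 3.
So house 4 gets sedan for vehicle.
House 4 color: only blue fits.
Clue 4: the soda drinker is in house 4.
That leaves cider as the drink for house 3.
The only drink still possible for house 2 is wine.
So: house 1 = coupe/beer/black, house 2 = scooter/wine/white, house 3 = minivan/cider/orange, house 4 = sedan/soda/blue.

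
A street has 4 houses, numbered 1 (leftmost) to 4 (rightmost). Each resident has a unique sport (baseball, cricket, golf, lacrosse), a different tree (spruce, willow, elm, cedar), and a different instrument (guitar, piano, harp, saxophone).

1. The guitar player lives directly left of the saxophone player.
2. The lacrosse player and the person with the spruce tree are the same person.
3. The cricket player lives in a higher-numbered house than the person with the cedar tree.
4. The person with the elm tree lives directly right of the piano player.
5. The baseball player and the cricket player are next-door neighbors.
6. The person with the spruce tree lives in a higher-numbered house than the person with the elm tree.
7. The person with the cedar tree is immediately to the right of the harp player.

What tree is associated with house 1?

The only tree still possible for house 1 is willow.
So house 4 gets spruce for tree.
House 4 instrument: only saxophone fits.
Clue 1: the guitar player is in house 3.
Clue 2: the lacrosse player is in house 4.
That leaves golf as the sport for house 1.
The only sport still possible for house 2 is baseball.
House 3's sport must be cricket (nothing else left).
Clue 3 places the person with the cedar tree in house 2.
By clue 7, the harp player is in house 1.
House 3's tree must be elm (nothing else left).
That leaves piano as the instrument for house 2.
So: house 1 = golf/willow/harp, house 2 = baseball/cedar/piano, house 3 = cricket/elm/guitar, house 4 = lacrosse/spruce/saxophone.

willow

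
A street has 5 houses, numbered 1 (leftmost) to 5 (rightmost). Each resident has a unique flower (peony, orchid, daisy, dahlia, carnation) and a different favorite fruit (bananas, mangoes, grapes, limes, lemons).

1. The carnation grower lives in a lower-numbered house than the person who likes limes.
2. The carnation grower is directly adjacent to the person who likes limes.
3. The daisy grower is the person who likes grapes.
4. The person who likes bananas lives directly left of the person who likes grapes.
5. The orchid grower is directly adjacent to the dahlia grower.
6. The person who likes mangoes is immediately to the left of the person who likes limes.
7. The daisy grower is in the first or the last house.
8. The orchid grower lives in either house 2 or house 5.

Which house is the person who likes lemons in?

From clue 3, the daisy grower must be in house 5.
The person who likes grapes is in house 5 (clue 3).
From clue 4, the person who likes bananas must be in house 4.
House 1's flower must be carnation (nothing else left).
House 2 flower: only orchid fits.
So house 4 gets peony for flower.
Clue 2 places the person who likes limes in house 2.
By clue 6, the person who likes mangoes is in house 1.
That leaves dahlia as the flower for house 3.
House 3's favorite fruit must be lemons (nothing else left).
So: house 1 = carnation/mangoes, house 2 = orchid/limes, house 3 = dahlia/lemons, house 4 = peony/bananas, house 5 = daisy/grapes.

3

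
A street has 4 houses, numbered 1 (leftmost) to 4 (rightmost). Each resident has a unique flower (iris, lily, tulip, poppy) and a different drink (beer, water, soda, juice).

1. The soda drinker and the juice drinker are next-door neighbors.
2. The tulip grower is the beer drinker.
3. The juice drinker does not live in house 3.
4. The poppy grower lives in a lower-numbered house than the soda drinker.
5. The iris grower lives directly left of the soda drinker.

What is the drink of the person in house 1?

water

The iris grower is narrowed to house 1 or 2; consider each.
Placing it in house 1 leads to a contradiction, so it's in house 2.
Clue 5 places the soda drinker in house 3.
House 1's flower must be poppy (nothing else left).
The tulip grower is in house 4 (clue 2).
Clue 2: the beer drinker is in house 4.
The only flower still possible for house 3 is lily.
That leaves water as the drink for house 1.
So house 2 gets juice for drink.
So: house 1 = poppy/water, house 2 = iris/juice, house 3 = lily/soda, house 4 = tulip/beer.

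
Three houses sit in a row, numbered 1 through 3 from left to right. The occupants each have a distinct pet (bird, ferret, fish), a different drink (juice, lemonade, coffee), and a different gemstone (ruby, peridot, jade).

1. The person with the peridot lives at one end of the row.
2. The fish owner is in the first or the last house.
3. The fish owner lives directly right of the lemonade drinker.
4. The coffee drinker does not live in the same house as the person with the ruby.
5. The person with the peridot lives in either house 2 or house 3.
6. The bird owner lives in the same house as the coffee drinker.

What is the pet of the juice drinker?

From clue 3, the fish owner must be in house 3.
By clue 3, the lemonade drinker is in house 2.
By clue 5, the person with the peridot is in house 3.
By clue 6, the bird owner is in house 1.
By clue 6, the coffee drinker is in house 1.
That leaves ferret as the pet for house 2.
House 3 drink: only juice fits.
Clue 4: the person with the ruby is in house 2.
House 1 gemstone: only jade fits.
So: house 1 = bird/coffee/jade, house 2 = ferret/lemonade/ruby, house 3 = fish/juice/peridot.

fish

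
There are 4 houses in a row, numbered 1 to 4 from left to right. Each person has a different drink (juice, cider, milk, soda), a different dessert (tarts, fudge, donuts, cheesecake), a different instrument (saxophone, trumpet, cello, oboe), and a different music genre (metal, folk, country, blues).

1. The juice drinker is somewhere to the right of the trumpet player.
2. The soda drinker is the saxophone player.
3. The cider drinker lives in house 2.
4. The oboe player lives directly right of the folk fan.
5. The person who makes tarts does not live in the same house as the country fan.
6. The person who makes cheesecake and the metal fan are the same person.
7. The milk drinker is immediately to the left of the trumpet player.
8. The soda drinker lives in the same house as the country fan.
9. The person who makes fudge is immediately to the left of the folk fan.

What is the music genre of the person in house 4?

country

Clue 3 places the cider drinker in house 2.
So house 1 gets milk for drink.
Clue 7: the trumpet player is in house 2.
House 1's instrument must be cello (nothing else left).
The juice drinker is narrowed to house 3 or 4; consider each.
Placing it in house 4 leads to a contradiction, so it's in house 3.
House 4 drink: only soda fits.
The saxophone player is in house 4 (clue 2).
The country fan is in house 4 (clue 8).
House 3's instrument must be oboe (nothing else left).
The folk fan is in house 2 (clue 4).
By clue 9, the person who makes fudge is in house 1.
House 4's dessert must be donuts (nothing else left).
From clue 6, the person who makes cheesecake must be in house 3.
Clue 6 places the metal fan in house 3.
The only dessert still possible for house 2 is tarts.
So house 1 gets blues for music genre.
So: house 1 = milk/fudge/cello/blues, house 2 = cider/tarts/trumpet/folk, house 3 = juice/cheesecake/oboe/metal, house 4 = soda/donuts/saxophone/country.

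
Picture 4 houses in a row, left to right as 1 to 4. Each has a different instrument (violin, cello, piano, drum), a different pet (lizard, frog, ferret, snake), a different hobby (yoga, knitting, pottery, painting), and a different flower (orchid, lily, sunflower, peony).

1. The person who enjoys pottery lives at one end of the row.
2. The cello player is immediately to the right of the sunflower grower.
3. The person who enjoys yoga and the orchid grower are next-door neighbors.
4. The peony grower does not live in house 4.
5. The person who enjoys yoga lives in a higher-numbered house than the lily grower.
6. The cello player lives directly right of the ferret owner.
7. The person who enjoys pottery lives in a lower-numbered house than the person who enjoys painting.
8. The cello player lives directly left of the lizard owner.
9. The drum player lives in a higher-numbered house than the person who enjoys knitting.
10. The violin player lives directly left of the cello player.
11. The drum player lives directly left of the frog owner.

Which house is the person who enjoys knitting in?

Clue 7 places the person who enjoys pottery in house 1.
That leaves piano as the instrument for house 4.
So house 4 gets orchid for flower.
From clue 3, the person who enjoys yoga must be in house 3.
Clue 9 places the drum player in house 3.
From clue 9, the person who enjoys knitting must be in house 2.
The frog owner is in house 4 (clue 11).
So house 1 gets violin for instrument.
House 2's instrument must be cello (nothing else left).
The only hobby still possible for house 4 is painting.
House 3 flower: only peony fits.
By clue 2, the sunflower grower is in house 1.
Clue 6 places the ferret owner in house 1.
So house 2 gets snake for pet.
House 3 pet: only lizard fits.
House 2 flower: only lily fits.
So: house 1 = violin/ferret/pottery/sunflower, house 2 = cello/snake/knitting/lily, house 3 = drum/lizard/yoga/peony, house 4 = piano/frog/painting/orchid.

2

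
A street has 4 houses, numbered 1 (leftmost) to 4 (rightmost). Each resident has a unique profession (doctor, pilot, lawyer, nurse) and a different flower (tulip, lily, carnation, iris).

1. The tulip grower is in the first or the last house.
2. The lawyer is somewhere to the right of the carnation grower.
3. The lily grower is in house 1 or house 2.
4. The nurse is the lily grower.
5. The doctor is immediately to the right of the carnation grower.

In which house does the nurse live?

1

The nurse is narrowed to house 1 or 2; consider each.
Placing it in house 2 leads to a contradiction, so it's in house 1.
By clue 4, the lily grower is in house 1.
That leaves pilot as the profession for house 2.
The only flower still possible for house 4 is tulip.
The doctor is narrowed to house 3 or 4; consider each.
Placing it in house 4 leads to a contradiction, so it's in house 3.
The carnation grower is in house 2 (clue 5).
So house 4 gets lawyer for profession.
The only flower still possible for house 3 is iris.
So: house 1 = nurse/lily, house 2 = pilot/carnation, house 3 = doctor/iris, house 4 = lawyer/tulip.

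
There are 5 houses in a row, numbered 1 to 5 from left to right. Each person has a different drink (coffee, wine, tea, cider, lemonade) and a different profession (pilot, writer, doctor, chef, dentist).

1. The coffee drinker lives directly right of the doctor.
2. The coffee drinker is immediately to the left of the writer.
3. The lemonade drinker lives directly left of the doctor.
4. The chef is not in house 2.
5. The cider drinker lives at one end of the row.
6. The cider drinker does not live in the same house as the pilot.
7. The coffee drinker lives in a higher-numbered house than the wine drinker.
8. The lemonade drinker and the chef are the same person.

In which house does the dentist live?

5

Clue 3 places the lemonade drinker in house 1.
By clue 3, the doctor is in house 2.
Clue 8 places the chef in house 1.
The coffee drinker is in house 3 (clue 1).
From clue 2, the writer must be in house 4.
From clue 7, the wine drinker must be in house 2.
House 4's drink must be tea (nothing else left).
House 5's drink must be cider (nothing else left).
House 5 profession: only dentist fits.
House 3's profession must be pilot (nothing else left).
So: house 1 = lemonade/chef, house 2 = wine/doctor, house 3 = coffee/pilot, house 4 = tea/writer, house 5 = cider/dentist.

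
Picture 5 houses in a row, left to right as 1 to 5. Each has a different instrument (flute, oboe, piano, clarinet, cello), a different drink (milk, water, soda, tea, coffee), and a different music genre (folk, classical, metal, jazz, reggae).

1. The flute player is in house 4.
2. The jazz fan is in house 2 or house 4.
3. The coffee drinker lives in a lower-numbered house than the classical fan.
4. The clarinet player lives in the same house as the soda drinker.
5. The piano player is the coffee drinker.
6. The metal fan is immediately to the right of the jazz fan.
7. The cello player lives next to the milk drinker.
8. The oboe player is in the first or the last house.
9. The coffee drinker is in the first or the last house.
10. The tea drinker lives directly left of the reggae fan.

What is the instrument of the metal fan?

From clue 1, the flute player must be in house 4.
By clue 9, the coffee drinker is in house 1.
That leaves folk as the music genre for house 1.
From clue 5, the piano player must be in house 1.
So house 5 gets oboe for instrument.
That leaves water as the drink for house 5.
The cello player is narrowed to house 2 or 3; consider each.
Placing it in house 2 leads to a contradiction, so it's in house 3.
That leaves clarinet as the instrument for house 2.
Clue 4: the soda drinker is in house 2.
So house 3 gets tea for drink.
House 4 drink: only milk fits.
By clue 10, the reggae fan is in house 4.
By clue 6, the metal fan is in house 3.
That leaves jazz as the music genre for house 2.
That leaves classical as the music genre for house 5.
So: house 1 = piano/coffee/folk, house 2 = clarinet/soda/jazz, house 3 = cello/tea/metal, house 4 = flute/milk/reggae, house 5 = oboe/water/classical.

cello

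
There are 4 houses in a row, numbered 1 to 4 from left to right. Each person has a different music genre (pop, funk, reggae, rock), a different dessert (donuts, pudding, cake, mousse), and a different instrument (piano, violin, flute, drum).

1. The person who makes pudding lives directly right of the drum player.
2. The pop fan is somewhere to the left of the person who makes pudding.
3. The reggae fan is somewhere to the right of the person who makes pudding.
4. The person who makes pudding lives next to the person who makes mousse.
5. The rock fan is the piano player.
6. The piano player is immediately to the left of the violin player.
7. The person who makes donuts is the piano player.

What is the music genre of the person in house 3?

rock

The pop fan is narrowed to house 1 or 2; consider each.
Placing it in house 2 leads to a contradiction, so it's in house 1.
The reggae fan is narrowed to house 3 or 4; consider each.
Placing it in house 3 leads to a contradiction, so it's in house 4.
The funk fan is narrowed to house 2 or 3; consider each.
Placing it in house 3 leads to a contradiction, so it's in house 2.
The only music genre still possible for house 3 is rock.
Clue 5: the piano player is in house 3.
From clue 6, the violin player must be in house 4.
Clue 7: the person who makes donuts is in house 3.
So house 2 gets pudding for dessert.
Clue 1: the drum player is in house 1.
From clue 4, the person who makes mousse must be in house 1.
That leaves cake as the dessert for house 4.
That leaves flute as the instrument for house 2.
So: house 1 = pop/mousse/drum, house 2 = funk/pudding/flute, house 3 = rock/donuts/piano, house 4 = reggae/cake/violin.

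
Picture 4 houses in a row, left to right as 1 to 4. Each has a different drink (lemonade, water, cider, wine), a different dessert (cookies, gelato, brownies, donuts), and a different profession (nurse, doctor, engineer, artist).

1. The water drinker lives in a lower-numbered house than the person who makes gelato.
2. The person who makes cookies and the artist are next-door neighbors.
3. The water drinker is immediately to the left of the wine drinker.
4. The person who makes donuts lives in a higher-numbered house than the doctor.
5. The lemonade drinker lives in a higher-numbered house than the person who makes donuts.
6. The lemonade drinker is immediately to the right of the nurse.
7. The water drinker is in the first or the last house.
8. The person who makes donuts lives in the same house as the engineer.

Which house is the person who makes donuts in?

From clue 7, the water drinker must be in house 1.
So house 4 gets artist for profession.
From clue 2, the person who makes cookies must be in house 3.
By clue 3, the wine drinker is in house 2.
So house 1 gets brownies for dessert.
House 2's dessert must be donuts (nothing else left).
House 4 dessert: only gelato fits.
The only profession still possible for house 1 is doctor.
Clue 8 places the engineer in house 2.
That leaves nurse as the profession for house 3.
The lemonade drinker is in house 4 (clue 6).
House 3's drink must be cider (nothing else left).
So: house 1 = water/brownies/doctor, house 2 = wine/donuts/engineer, house 3 = cider/cookies/nurse, house 4 = lemonade/gelato/artist.

2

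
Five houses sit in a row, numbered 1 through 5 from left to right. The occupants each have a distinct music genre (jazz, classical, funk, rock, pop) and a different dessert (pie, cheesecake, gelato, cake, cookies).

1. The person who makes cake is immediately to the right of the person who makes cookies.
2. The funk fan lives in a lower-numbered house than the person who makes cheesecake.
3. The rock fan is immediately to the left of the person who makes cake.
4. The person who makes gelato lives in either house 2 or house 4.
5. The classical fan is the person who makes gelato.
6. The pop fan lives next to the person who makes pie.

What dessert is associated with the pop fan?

cake

The classical fan is narrowed to house 2 or 4; consider each.
Placing it in house 2 leads to a contradiction, so it's in house 4.
From clue 5, the person who makes gelato must be in house 4.
So house 5 gets jazz for music genre.
The only dessert still possible for house 5 is cheesecake.
The rock fan is narrowed to house 1 or 2; consider each.
Placing it in house 2 leads to a contradiction, so it's in house 1.
By clue 3, the person who makes cake is in house 2.
The only dessert still possible for house 1 is cookies.
So house 3 gets pie for dessert.
By clue 6, the pop fan is in house 2.
House 3's music genre must be funk (nothing else left).
So: house 1 = rock/cookies, house 2 = pop/cake, house 3 = funk/pie, house 4 = classical/gelato, house 5 = jazz/cheesecake.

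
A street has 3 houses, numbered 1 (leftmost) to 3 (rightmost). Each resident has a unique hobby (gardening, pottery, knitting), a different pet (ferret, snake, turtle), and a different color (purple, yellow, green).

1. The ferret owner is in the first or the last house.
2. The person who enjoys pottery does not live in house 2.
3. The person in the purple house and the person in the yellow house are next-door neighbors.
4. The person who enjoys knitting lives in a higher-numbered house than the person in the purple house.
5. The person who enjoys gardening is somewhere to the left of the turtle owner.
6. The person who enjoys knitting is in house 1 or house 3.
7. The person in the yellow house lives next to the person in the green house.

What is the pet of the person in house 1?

Clue 6: the person who enjoys knitting is in house 3.
So house 2 gets gardening for hobby.
Clue 5: the turtle owner is in house 3.
House 1 hobby: only pottery fits.
The only pet still possible for house 2 is snake.
House 1's pet must be ferret (nothing else left).
The person in the purple house is narrowed to house 1 or 2; consider each.
Placing it in house 2 leads to a contradiction, so it's in house 1.
By clue 3, the person in the yellow house is in house 2.
So house 3 gets green for color.
So: house 1 = pottery/ferret/purple, house 2 = gardening/snake/yellow, house 3 = knitting/turtle/green.

ferret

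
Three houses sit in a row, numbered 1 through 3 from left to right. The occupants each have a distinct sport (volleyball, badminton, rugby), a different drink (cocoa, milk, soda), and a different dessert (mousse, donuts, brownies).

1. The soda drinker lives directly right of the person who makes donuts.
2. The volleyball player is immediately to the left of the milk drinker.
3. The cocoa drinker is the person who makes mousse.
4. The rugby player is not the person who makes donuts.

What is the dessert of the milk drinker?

donuts

That leaves cocoa as the drink for house 1.
From clue 3, the person who makes mousse must be in house 1.
The only dessert still possible for house 2 is donuts.
House 3 dessert: only brownies fits.
The soda drinker is in house 3 (clue 1).
House 2 drink: only milk fits.
The volleyball player is in house 1 (clue 2).
House 2's sport must be badminton (nothing else left).
The only sport still possible for house 3 is rugby.
So: house 1 = volleyball/cocoa/mousse, house 2 = badminton/milk/donuts, house 3 = rugby/soda/brownies.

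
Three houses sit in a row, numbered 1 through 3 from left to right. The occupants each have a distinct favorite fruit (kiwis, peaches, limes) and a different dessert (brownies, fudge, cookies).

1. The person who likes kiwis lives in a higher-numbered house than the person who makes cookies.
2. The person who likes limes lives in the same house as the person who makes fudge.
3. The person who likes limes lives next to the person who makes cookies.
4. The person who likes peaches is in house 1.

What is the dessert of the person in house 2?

fudge

Clue 4 places the person who likes peaches in house 1.
The person who likes kiwis is narrowed to house 2 or 3; consider each.
Placing it in house 2 leads to a contradiction, so it's in house 3.
The only favorite fruit still possible for house 2 is limes.
From clue 2, the person who makes fudge must be in house 2.
The person who makes cookies is in house 1 (clue 3).
The only dessert still possible for house 3 is brownies.
So: house 1 = peaches/cookies, house 2 = limes/fudge, house 3 = kiwis/brownies.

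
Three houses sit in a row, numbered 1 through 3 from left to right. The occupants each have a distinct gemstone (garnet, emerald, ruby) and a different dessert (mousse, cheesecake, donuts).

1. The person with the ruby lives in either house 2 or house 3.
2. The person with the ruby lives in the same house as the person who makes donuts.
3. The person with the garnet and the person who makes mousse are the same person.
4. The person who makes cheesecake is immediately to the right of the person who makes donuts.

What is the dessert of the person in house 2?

donuts

The person who makes cheesecake is in house 3 (clue 4).
By clue 4, the person who makes donuts is in house 2.
So house 1 gets mousse for dessert.
By clue 2, the person with the ruby is in house 2.
The person with the garnet is in house 1 (clue 3).
House 3 gemstone: only emerald fits.
So: house 1 = garnet/mousse, house 2 = ruby/donuts, house 3 = emerald/cheesecake.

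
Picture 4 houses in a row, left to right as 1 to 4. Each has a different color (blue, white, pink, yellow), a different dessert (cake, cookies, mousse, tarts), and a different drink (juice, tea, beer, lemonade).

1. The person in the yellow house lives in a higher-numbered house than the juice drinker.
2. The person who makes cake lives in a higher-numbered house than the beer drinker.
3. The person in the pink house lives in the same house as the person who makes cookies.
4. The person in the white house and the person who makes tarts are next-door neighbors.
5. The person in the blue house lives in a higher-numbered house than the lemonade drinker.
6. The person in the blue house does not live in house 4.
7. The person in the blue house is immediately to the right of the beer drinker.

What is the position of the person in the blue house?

So house 4 gets tea for drink.
That leaves juice as the drink for house 3.
By clue 1, the person in the yellow house is in house 4.
The person in the blue house is narrowed to house 2 or 3; consider each.
Placing it in house 2 leads to a contradiction, so it's in house 3.
From clue 7, the beer drinker must be in house 2.
House 1's drink must be lemonade (nothing else left).
The person in the pink house is narrowed to house 1 or 2; consider each.
Placing it in house 2 leads to a contradiction, so it's in house 1.
Clue 3 places the person who makes cookies in house 1.
House 2's color must be white (nothing else left).
Clue 4 places the person who makes tarts in house 3.
House 2 dessert: only mousse fits.
That leaves cake as the dessert for house 4.
So: house 1 = pink/cookies/lemonade, house 2 = white/mousse/beer, house 3 = blue/tarts/juice, house 4 = yellow/cake/tea.

3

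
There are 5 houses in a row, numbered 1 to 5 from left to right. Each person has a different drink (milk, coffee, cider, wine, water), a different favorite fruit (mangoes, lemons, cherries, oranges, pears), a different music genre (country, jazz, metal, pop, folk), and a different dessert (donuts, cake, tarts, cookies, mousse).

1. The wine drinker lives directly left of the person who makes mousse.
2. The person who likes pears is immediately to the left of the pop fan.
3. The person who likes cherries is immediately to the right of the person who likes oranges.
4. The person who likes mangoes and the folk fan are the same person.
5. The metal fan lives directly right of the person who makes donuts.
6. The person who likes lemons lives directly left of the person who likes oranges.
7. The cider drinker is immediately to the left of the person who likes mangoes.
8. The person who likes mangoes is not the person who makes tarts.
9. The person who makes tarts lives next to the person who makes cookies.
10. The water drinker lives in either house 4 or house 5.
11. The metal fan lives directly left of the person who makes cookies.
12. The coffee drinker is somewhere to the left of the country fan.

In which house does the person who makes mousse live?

House 1 music genre: only jazz fits.
The water drinker is narrowed to house 4 or 5; consider each.
Placing it in house 4 leads to a contradiction, so it's in house 5.
The person who likes cherries is narrowed to house 3 or 4 or 5; consider each.
Placing it in house 3 and house 5 leads to a contradiction, so it's in house 4.
From clue 3, the person who likes oranges must be in house 3.
By clue 6, the person who likes lemons is in house 2.
So house 1 gets pears for favorite fruit.
That leaves mangoes as the favorite fruit for house 5.
Clue 2 places the pop fan in house 2.
The folk fan is in house 5 (clue 4).
Clue 7: the cider drinker is in house 4.
That leaves cake as the dessert for house 1.
The only dessert still possible for house 5 is cookies.
Clue 9 places the person who makes tarts in house 4.
Clue 11: the metal fan is in house 4.
The only music genre still possible for house 3 is country.
The person who makes donuts is in house 3 (clue 5).
So house 3 gets milk for drink.
House 2's dessert must be mousse (nothing else left).
From clue 1, the wine drinker must be in house 1.
So house 2 gets coffee for drink.
So: house 1 = wine/pears/jazz/cake, house 2 = coffee/lemons/pop/mousse, house 3 = milk/oranges/country/donuts, house 4 = cider/cherries/metal/tarts, house 5 = water/mangoes/folk/cookies.

2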